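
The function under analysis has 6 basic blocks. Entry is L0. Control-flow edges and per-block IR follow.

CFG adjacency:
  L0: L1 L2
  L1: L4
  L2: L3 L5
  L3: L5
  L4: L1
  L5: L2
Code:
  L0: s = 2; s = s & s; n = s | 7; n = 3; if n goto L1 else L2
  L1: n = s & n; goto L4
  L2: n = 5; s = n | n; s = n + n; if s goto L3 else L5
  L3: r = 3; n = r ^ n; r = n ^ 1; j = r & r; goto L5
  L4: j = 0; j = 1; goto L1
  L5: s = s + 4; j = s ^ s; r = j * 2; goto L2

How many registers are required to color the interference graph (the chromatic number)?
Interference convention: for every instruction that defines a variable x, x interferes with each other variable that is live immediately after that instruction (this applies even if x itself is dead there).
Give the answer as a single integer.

Answer: 3

Derivation:
def/use:
  L0 def {n,s} use ∅
  L1 def {n} use {n,s}
  L2 def {n,s} use ∅
  L3 def {j,n,r} use {n}
  L4 def {j} use ∅
  L5 def {j,r,s} use {s}

Liveness:
  L0: in=∅ out={n,s}
  L1: in={n,s} out={n,s}
  L2: in=∅ out={n,s}
  L3: in={n,s} out={s}
  L4: in={n,s} out={n,s}
  L5: in={s} out=∅

Conflict graph:
  j↔{n,s}
  n↔{j,r,s}
  r↔{n,s}
  s↔{j,n,r}

Chromatic number:
  lower bound: {j,n,s} mutually conflict ⇒ χ ≥ 3
  assign j→R2 n→R0 r→R2 s→R1 — no edge inside a register ⇒ χ ≤ 3
  χ = 3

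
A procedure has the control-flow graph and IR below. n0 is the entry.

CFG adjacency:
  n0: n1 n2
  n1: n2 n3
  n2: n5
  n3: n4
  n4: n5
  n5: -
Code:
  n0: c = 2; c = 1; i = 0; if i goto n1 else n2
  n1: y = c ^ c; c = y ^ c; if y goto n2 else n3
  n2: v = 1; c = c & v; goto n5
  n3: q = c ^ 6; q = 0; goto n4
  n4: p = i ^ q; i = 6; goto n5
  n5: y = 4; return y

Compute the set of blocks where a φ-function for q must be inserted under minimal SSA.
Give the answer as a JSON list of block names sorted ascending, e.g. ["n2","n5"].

Answer: ["n5"]

Derivation:
idom tree: n1←n0 n2←n0 n3←n1 n4←n3 n5←n0
Dom at joins:
  n2: preds {n0,n1}: {n0} ∩ {n0,n1} = {n0}; idom=n0
  n5: preds {n2,n4}: {n0,n2} ∩ {n0,n1,n3,n4} = {n0}; idom=n0

DF walk-up:
  join n2 pred n0: · stop@n0
  join n2 pred n1: n1 stop@n0
  join n5 pred n2: n2 stop@n0
  join n5 pred n4: n4→n3→n1 stop@n0
  DF(n0)=∅
  DF(n1)={n2,n5}
  DF(n2)={n5}
  DF(n3)={n5}
  DF(n4)={n5}
  DF(n5)=∅

φ for q: defs {n3}
  DF⁺ = {n5}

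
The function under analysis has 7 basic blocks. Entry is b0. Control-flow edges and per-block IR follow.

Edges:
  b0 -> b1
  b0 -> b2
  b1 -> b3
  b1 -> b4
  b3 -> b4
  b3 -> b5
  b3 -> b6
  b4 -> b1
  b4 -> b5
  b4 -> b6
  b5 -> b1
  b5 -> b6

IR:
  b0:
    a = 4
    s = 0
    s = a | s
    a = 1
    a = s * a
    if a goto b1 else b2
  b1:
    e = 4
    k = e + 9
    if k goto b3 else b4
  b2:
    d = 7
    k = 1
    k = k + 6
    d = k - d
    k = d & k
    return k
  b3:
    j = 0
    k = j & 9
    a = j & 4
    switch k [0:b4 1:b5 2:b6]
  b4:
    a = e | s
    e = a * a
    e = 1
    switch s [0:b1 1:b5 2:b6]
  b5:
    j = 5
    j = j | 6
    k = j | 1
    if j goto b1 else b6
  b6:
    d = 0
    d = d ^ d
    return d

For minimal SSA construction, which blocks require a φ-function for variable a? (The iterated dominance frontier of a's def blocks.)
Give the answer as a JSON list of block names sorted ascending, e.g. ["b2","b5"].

idom tree: b1←b0 b2←b0 b3←b1 b4←b1 b5←b1 b6←b1
Join-block Dom:
  b1: preds {b0,b4,b5}: {b0} ∩ {b0,b1,b4} ∩ {b0,b1,b5} = {b0}; idom=b0
  b4: preds {b1,b3}: {b0,b1} ∩ {b0,b1,b3} = {b0,b1}; idom=b1
  b5: preds {b3,b4}: {b0,b1,b3} ∩ {b0,b1,b4} = {b0,b1}; idom=b1
  b6: preds {b3,b4,b5}: {b0,b1,b3} ∩ {b0,b1,b4} ∩ {b0,b1,b5} = {b0,b1}; idom=b1

DF derivation:
  b1←b0: walk · to b0
  b1←b4: walk b4→b1 to b0
  b1←b5: walk b5→b1 to b0
  b4←b1: walk · to b1
  b4←b3: walk b3 to b1
  b5←b3: walk b3 to b1
  b5←b4: walk b4 to b1
  b6←b3: walk b3 to b1
  b6←b4: walk b4 to b1
  b6←b5: walk b5 to b1
  b0 → ∅
  b1 → {b1}
  b2 → ∅
  b3 → {b4,b5,b6}
  b4 → {b1,b5,b6}
  b5 → {b1,b6}
  b6 → ∅

φ for a: defs {b0,b3,b4}
  DF⁺ = {b1,b4,b5,b6}

Answer: ["b1", "b4", "b5", "b6"]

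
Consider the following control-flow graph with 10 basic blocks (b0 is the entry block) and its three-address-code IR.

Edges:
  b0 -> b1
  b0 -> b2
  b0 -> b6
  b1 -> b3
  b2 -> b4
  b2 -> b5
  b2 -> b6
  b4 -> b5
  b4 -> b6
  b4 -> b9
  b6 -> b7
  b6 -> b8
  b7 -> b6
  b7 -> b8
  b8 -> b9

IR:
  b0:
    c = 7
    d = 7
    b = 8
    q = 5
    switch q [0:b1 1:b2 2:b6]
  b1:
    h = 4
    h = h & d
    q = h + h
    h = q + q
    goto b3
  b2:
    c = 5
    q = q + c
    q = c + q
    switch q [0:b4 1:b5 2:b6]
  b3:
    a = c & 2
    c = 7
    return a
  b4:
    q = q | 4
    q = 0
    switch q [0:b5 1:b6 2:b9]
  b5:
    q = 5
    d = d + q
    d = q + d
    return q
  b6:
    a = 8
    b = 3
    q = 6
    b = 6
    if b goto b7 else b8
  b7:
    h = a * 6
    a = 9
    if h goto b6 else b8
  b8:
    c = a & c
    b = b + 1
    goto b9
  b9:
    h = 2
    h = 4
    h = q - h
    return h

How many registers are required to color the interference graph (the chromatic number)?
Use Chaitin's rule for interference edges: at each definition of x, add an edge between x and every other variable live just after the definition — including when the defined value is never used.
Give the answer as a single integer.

Per-block:
  b0: def={b,c,d,q} ue=∅
  b1: def={h,q} ue={d}
  b2: def={c,q} ue={q}
  b3: def={a,c} ue={c}
  b4: def={q} ue={q}
  b5: def={d,q} ue={d}
  b6: def={a,b,q} ue=∅
  b7: def={a,h} ue={a}
  b8: def={b,c} ue={a,b,c}
  b9: def={h} ue={q}

Liveness:
  b0 li=∅ lo={c,d,q}
  b1 li={c,d} lo={c}
  b2 li={d,q} lo={c,d,q}
  b3 li={c} lo=∅
  b4 li={c,d,q} lo={c,d,q}
  b5 li={d} lo=∅
  b6 li={c} lo={a,b,c,q}
  b7 li={a,b,c,q} lo={a,b,c,q}
  b8 li={a,b,c,q} lo={q}
  b9 li={q} lo=∅

Interfere edges:
  a↔{b,c,h,q}
  b↔{a,c,d,h,q}
  c↔{a,b,d,h,q}
  d↔{b,c,h,q}
  h↔{a,b,c,d,q}
  q↔{a,b,c,d,h}

Chromatic number:
  clique {a,b,c,h,q} ⇒ need ≥ 5
  5-colouring: R0={b}  R1={c}  R2={h}  R3={q}  R4={a,d}
  χ = 5

Answer: 5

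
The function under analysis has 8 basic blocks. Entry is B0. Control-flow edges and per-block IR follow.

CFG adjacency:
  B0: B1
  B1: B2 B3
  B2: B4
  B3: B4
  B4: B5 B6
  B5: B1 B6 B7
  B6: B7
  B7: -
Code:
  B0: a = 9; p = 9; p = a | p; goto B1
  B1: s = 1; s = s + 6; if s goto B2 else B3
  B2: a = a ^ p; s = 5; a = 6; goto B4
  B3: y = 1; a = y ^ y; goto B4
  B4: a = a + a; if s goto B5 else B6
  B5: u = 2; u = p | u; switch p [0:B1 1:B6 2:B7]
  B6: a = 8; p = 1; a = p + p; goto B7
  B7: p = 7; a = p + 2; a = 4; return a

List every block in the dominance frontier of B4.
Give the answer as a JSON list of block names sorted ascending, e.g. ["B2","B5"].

idom tree: B1←B0 B2←B1 B3←B1 B4←B1 B5←B4 B6←B4 B7←B4
Dom∩ at merges:
  B1: preds {B0,B5}: {B0} ∩ {B0,B1,B4,B5} = {B0}; idom=B0
  B4: preds {B2,B3}: {B0,B1,B2} ∩ {B0,B1,B3} = {B0,B1}; idom=B1
  B6: preds {B4,B5}: {B0,B1,B4} ∩ {B0,B1,B4,B5} = {B0,B1,B4}; idom=B4
  B7: preds {B5,B6}: {B0,B1,B4,B5} ∩ {B0,B1,B4,B6} = {B0,B1,B4}; idom=B4

DF walk-up:
  B1←B0: walk · to B0
  B1←B5: walk B5→B4→B1 to B0
  B4←B2: walk B2 to B1
  B4←B3: walk B3 to B1
  B6←B4: walk · to B4
  B6←B5: walk B5 to B4
  B7←B5: walk B5 to B4
  B7←B6: walk B6 to B4
  DF(B0)=∅
  DF(B1)={B1}
  DF(B2)={B4}
  DF(B3)={B4}
  DF(B4)={B1}
  DF(B5)={B1,B6,B7}
  DF(B6)={B7}
  DF(B7)=∅

DF(B4) = ["B1"]

Answer: ["B1"]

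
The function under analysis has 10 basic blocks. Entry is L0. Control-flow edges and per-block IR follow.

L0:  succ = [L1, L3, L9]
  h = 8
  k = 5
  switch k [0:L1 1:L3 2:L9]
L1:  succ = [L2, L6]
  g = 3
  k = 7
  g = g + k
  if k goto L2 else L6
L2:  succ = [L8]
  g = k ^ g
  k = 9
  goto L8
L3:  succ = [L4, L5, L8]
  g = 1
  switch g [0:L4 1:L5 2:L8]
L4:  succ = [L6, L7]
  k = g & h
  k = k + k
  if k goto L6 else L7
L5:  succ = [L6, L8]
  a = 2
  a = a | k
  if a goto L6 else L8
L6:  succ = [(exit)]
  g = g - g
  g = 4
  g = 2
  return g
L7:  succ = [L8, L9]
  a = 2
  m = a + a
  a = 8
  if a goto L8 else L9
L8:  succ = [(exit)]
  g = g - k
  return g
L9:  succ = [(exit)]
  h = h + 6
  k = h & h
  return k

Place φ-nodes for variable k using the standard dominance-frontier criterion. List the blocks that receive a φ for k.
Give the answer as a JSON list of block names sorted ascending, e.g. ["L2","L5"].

Answer: ["L6", "L8", "L9"]

Working:
idom tree: L1←L0 L2←L1 L3←L0 L4←L3 L5←L3 L6←L0 L7←L4 L8←L0 L9←L0
Dom at joins:
  L6: preds {L1,L4,L5}: {L0,L1} ∩ {L0,L3,L4} ∩ {L0,L3,L5} = {L0}; idom=L0
  L8: preds {L2,L3,L5,L7}: {L0,L1,L2} ∩ {L0,L3} ∩ {L0,L3,L5} ∩ {L0,L3,L4,L7} = {L0}; idom=L0
  L9: preds {L0,L7}: {L0} ∩ {L0,L3,L4,L7} = {L0}; idom=L0

DF derivation:
  join L6 pred L1: L1 stop@L0
  join L6 pred L4: L4→L3 stop@L0
  join L6 pred L5: L5→L3 stop@L0
  join L8 pred L2: L2→L1 stop@L0
  join L8 pred L3: L3 stop@L0
  join L8 pred L5: L5→L3 stop@L0
  join L8 pred L7: L7→L4→L3 stop@L0
  join L9 pred L0: · stop@L0
  join L9 pred L7: L7→L4→L3 stop@L0
  L0 → ∅
  L1 → {L6,L8}
  L2 → {L8}
  L3 → {L6,L8,L9}
  L4 → {L6,L8,L9}
  L5 → {L6,L8}
  L6 → ∅
  L7 → {L8,L9}
  L8 → ∅
  L9 → ∅

φ for k: defs {L0,L1,L2,L4,L9}
  DF⁺ = {L6,L8,L9}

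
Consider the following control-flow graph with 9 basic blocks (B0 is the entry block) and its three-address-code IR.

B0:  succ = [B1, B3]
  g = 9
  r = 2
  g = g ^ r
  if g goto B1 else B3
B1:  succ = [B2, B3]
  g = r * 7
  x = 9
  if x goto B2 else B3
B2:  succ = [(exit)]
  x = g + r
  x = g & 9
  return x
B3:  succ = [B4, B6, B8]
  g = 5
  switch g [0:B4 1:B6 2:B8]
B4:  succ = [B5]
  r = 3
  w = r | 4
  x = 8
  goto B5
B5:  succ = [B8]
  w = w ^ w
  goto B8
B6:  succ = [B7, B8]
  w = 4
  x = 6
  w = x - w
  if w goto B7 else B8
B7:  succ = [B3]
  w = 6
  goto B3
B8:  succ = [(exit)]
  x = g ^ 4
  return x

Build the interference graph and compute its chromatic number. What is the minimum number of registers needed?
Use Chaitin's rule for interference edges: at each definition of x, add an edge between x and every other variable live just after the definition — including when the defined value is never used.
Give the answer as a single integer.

Block summaries:
  B0 def {g,r} use ∅
  B1 def {g,x} use {r}
  B2 def {x} use {g,r}
  B3 def {g} use ∅
  B4 def {r,w,x} use ∅
  B5 def {w} use {w}
  B6 def {w,x} use ∅
  B7 def {w} use ∅
  B8 def {x} use {g}

Live sets:
  live B0: ∅→{r}
  live B1: {r}→{g,r}
  live B2: {g,r}→∅
  live B3: ∅→{g}
  live B4: {g}→{g,w}
  live B5: {g,w}→{g}
  live B6: {g}→{g}
  live B7: ∅→∅
  live B8: {g}→∅

Interference:
  g↔{r,w,x}
  r↔{g,x}
  w↔{g,x}
  x↔{g,r,w}

Colouring:
  lower bound: {g,r,x} mutually conflict ⇒ χ ≥ 3
  3-colouring: c0={g}  c1={x}  c2={r,w}
  χ = 3

Answer: 3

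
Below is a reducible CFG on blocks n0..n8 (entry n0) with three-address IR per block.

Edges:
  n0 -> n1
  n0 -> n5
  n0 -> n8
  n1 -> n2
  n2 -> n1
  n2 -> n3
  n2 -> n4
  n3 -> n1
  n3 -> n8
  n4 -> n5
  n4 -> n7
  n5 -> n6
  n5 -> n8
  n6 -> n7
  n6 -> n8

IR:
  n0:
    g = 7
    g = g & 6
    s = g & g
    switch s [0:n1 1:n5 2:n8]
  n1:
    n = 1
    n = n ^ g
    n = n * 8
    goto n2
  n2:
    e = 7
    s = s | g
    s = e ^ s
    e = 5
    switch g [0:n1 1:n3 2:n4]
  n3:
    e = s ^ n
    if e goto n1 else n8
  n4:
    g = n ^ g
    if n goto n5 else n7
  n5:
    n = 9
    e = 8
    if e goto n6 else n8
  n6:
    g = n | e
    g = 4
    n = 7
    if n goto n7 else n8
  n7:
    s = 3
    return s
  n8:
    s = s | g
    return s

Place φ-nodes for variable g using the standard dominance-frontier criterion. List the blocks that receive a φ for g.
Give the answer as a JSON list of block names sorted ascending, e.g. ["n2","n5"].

Answer: ["n5", "n7", "n8"]

Derivation:
idom tree: n1←n0 n2←n1 n3←n2 n4←n2 n5←n0 n6←n5 n7←n0 n8←n0
Dom∩ at merges:
  n1: preds {n0,n2,n3}: {n0} ∩ {n0,n1,n2} ∩ {n0,n1,n2,n3} = {n0}; idom=n0
  n5: preds {n0,n4}: {n0} ∩ {n0,n1,n2,n4} = {n0}; idom=n0
  n7: preds {n4,n6}: {n0,n1,n2,n4} ∩ {n0,n5,n6} = {n0}; idom=n0
  n8: preds {n0,n3,n5,n6}: {n0} ∩ {n0,n1,n2,n3} ∩ {n0,n5} ∩ {n0,n5,n6} = {n0}; idom=n0

Frontier:
  join n1 pred n0: · stop@n0
  join n1 pred n2: n2→n1 stop@n0
  join n1 pred n3: n3→n2→n1 stop@n0
  join n5 pred n0: · stop@n0
  join n5 pred n4: n4→n2→n1 stop@n0
  join n7 pred n4: n4→n2→n1 stop@n0
  join n7 pred n6: n6→n5 stop@n0
  join n8 pred n0: · stop@n0
  join n8 pred n3: n3→n2→n1 stop@n0
  join n8 pred n5: n5 stop@n0
  join n8 pred n6: n6→n5 stop@n0
  n0 → ∅
  n1 → {n1,n5,n7,n8}
  n2 → {n1,n5,n7,n8}
  n3 → {n1,n8}
  n4 → {n5,n7}
  n5 → {n7,n8}
  n6 → {n7,n8}
  n7 → ∅
  n8 → ∅

φ for g: defs {n0,n4,n6}
  DF⁺ = {n5,n7,n8}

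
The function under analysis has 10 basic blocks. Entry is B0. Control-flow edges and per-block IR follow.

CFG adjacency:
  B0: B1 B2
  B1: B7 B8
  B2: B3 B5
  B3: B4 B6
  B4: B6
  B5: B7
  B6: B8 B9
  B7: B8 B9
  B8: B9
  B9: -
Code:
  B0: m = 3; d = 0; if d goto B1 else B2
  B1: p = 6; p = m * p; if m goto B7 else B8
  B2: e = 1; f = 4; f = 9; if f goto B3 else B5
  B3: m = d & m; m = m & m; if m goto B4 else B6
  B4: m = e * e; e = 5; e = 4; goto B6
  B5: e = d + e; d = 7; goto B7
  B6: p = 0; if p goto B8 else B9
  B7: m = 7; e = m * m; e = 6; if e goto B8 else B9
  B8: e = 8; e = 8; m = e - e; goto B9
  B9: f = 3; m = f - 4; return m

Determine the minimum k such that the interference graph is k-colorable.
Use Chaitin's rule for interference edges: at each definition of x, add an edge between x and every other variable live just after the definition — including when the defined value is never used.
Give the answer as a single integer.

Answer: 4

Derivation:
Per-block:
  B0 def {d,m} use ∅
  B1 def {p} use {m}
  B2 def {e,f} use ∅
  B3 def {m} use {d,m}
  B4 def {e,m} use {e}
  B5 def {d,e} use {d,e}
  B6 def {p} use ∅
  B7 def {e,m} use ∅
  B8 def {e,m} use ∅
  B9 def {f,m} use ∅

Liveness:
  live B0: ∅→{d,m}
  live B1: {m}→∅
  live B2: {d,m}→{d,e,m}
  live B3: {d,e,m}→{e}
  live B4: {e}→∅
  live B5: {d,e}→∅
  live B6: ∅→∅
  live B7: ∅→∅
  live B8: ∅→∅
  live B9: ∅→∅

Conflict graph:
  d — {e,f,m}
  e — {d,f,m}
  f — {d,e,m}
  m — {d,e,f,p}
  p — {m}

Registers:
  {d,e,f,m} pairwise interfere (4-clique) ⇒ χ ≥ 4
  assign d→r1 e→r2 f→r3 m→r0 p→r1 — no edge inside a register ⇒ χ ≤ 4
  χ = 4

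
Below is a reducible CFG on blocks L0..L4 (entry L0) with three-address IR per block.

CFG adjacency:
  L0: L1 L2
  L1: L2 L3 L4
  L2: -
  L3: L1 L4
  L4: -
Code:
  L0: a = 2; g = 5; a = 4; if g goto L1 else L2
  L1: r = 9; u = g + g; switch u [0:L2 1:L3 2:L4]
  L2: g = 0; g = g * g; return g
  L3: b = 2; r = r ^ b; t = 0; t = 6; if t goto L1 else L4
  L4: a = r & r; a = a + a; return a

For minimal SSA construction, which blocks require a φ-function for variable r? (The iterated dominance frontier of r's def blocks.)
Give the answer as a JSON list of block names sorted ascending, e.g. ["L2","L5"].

idom tree: L1←L0 L2←L0 L3←L1 L4←L1
Dom at joins:
  L1: preds {L0,L3}: {L0} ∩ {L0,L1,L3} = {L0}; idom=L0
  L2: preds {L0,L1}: {L0} ∩ {L0,L1} = {L0}; idom=L0
  L4: preds {L1,L3}: {L0,L1} ∩ {L0,L1,L3} = {L0,L1}; idom=L1

Frontier:
  join L1 pred L0: · stop@L0
  join L1 pred L3: L3→L1 stop@L0
  join L2 pred L0: · stop@L0
  join L2 pred L1: L1 stop@L0
  join L4 pred L1: · stop@L1
  join L4 pred L3: L3 stop@L1
  L0: DF=∅
  L1: DF={L1,L2}
  L2: DF=∅
  L3: DF={L1,L4}
  L4: DF=∅

φ for r: defs {L1,L3}
  DF⁺ = {L1,L2,L4}

Answer: ["L1", "L2", "L4"]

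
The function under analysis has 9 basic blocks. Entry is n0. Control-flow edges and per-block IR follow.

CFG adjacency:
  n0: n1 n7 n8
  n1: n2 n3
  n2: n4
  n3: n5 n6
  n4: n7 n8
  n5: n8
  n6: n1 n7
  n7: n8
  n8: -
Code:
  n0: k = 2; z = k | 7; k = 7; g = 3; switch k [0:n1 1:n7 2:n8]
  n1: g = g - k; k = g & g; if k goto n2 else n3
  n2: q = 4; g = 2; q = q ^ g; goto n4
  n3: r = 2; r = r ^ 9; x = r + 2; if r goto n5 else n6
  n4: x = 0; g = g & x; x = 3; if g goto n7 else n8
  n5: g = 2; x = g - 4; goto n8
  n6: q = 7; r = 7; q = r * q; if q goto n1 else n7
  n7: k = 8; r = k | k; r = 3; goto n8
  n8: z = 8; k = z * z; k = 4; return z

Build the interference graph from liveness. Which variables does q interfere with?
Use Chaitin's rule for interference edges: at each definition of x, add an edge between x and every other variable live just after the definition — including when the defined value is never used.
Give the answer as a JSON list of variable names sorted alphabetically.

Answer: ["g", "k", "r"]

Derivation:
Per-block:
  n0 def {g,k,z} use ∅
  n1 def {g,k} use {g,k}
  n2 def {g,q} use ∅
  n3 def {r,x} use ∅
  n4 def {g,x} use {g}
  n5 def {g,x} use ∅
  n6 def {q,r} use ∅
  n7 def {k,r} use ∅
  n8 def {k,z} use ∅

Live sets:
  n0 li=∅ lo={g,k}
  n1 li={g,k} lo={g,k}
  n2 li=∅ lo={g}
  n3 li={g,k} lo={g,k}
  n4 li={g} lo=∅
  n5 li=∅ lo=∅
  n6 li={g,k} lo={g,k}
  n7 li=∅ lo=∅
  n8 li=∅ lo=∅

Interfere edges:
  g — {k,q,r,x}
  k — {g,q,r,x,z}
  q — {g,k,r}
  r — {g,k,q,x}
  x — {g,k,r}
  z — {k}

N(q) = ["g", "k", "r"]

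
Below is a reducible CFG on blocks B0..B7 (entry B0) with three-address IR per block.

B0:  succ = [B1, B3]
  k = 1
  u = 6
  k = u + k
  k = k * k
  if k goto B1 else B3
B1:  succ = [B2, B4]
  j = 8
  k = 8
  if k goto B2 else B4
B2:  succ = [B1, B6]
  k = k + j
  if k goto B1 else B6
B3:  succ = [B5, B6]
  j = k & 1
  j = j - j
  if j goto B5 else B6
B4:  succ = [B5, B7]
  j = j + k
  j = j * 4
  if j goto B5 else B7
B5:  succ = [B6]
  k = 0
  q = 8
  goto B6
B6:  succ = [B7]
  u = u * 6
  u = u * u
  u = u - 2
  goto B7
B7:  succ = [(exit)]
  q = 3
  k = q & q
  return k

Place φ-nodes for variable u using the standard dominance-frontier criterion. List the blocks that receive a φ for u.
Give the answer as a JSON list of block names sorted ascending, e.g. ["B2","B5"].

idom tree: B1←B0 B2←B1 B3←B0 B4←B1 B5←B0 B6←B0 B7←B0
Join-block Dom:
  B1: preds {B0,B2}: {B0} ∩ {B0,B1,B2} = {B0}; idom=B0
  B5: preds {B3,B4}: {B0,B3} ∩ {B0,B1,B4} = {B0}; idom=B0
  B6: preds {B2,B3,B5}: {B0,B1,B2} ∩ {B0,B3} ∩ {B0,B5} = {B0}; idom=B0
  B7: preds {B4,B6}: {B0,B1,B4} ∩ {B0,B6} = {B0}; idom=B0

DF derivation:
  B1←B0: walk · to B0
  B1←B2: walk B2→B1 to B0
  B5←B3: walk B3 to B0
  B5←B4: walk B4→B1 to B0
  B6←B2: walk B2→B1 to B0
  B6←B3: walk B3 to B0
  B6←B5: walk B5 to B0
  B7←B4: walk B4→B1 to B0
  B7←B6: walk B6 to B0
  B0 → ∅
  B1 → {B1,B5,B6,B7}
  B2 → {B1,B6}
  B3 → {B5,B6}
  B4 → {B5,B7}
  B5 → {B6}
  B6 → {B7}
  B7 → ∅

φ for u: defs {B0,B6}
  DF⁺ = {B7}

Answer: ["B7"]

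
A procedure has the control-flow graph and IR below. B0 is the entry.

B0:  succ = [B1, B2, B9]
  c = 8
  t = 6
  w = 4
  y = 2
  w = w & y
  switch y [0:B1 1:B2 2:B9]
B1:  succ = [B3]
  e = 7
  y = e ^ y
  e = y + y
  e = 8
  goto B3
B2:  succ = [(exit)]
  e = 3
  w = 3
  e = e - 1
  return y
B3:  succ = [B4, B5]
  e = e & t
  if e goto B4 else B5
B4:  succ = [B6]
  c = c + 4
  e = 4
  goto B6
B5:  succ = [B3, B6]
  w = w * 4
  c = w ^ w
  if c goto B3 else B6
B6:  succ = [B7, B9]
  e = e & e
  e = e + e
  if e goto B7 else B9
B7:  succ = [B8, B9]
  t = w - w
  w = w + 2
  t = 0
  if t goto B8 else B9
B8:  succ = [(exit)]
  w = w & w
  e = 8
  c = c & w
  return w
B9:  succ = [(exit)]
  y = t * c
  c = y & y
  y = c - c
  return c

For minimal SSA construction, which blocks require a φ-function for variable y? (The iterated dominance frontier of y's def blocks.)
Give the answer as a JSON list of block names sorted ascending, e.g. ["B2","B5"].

Answer: ["B9"]

Analysis:
idom tree: B1←B0 B2←B0 B3←B1 B4←B3 B5←B3 B6←B3 B7←B6 B8←B7 B9←B0
Dom at joins:
  B3: preds {B1,B5}: {B0,B1} ∩ {B0,B1,B3,B5} = {B0,B1}; idom=B1
  B6: preds {B4,B5}: {B0,B1,B3,B4} ∩ {B0,B1,B3,B5} = {B0,B1,B3}; idom=B3
  B9: preds {B0,B6,B7}: {B0} ∩ {B0,B1,B3,B6} ∩ {B0,B1,B3,B6,B7} = {B0}; idom=B0

DF walk-up:
  B3←B1: walk · to B1
  B3←B5: walk B5→B3 to B1
  B6←B4: walk B4 to B3
  B6←B5: walk B5 to B3
  B9←B0: walk · to B0
  B9←B6: walk B6→B3→B1 to B0
  B9←B7: walk B7→B6→B3→B1 to B0
  DF(B0)=∅
  DF(B1)={B9}
  DF(B2)=∅
  DF(B3)={B3,B9}
  DF(B4)={B6}
  DF(B5)={B3,B6}
  DF(B6)={B9}
  DF(B7)={B9}
  DF(B8)=∅
  DF(B9)=∅

φ for y: defs {B0,B1,B9}
  DF⁺ = {B9}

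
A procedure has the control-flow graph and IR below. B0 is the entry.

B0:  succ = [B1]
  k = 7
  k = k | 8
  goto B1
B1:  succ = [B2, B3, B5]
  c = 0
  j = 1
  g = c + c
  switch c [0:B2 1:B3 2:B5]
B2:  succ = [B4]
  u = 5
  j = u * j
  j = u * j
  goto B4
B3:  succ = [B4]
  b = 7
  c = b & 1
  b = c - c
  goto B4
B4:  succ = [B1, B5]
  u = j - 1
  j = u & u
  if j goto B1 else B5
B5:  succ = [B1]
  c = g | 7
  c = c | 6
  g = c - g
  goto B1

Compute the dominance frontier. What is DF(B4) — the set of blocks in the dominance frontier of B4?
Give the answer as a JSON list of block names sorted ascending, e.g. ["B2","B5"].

Answer: ["B1", "B5"]

Derivation:
idom tree: B1←B0 B2←B1 B3←B1 B4←B1 B5←B1
Join-block Dom:
  B1: preds {B0,B4,B5}: {B0} ∩ {B0,B1,B4} ∩ {B0,B1,B5} = {B0}; idom=B0
  B4: preds {B2,B3}: {B0,B1,B2} ∩ {B0,B1,B3} = {B0,B1}; idom=B1
  B5: preds {B1,B4}: {B0,B1} ∩ {B0,B1,B4} = {B0,B1}; idom=B1

DF derivation:
  join B1 pred B0: · stop@B0
  join B1 pred B4: B4→B1 stop@B0
  join B1 pred B5: B5→B1 stop@B0
  join B4 pred B2: B2 stop@B1
  join B4 pred B3: B3 stop@B1
  join B5 pred B1: · stop@B1
  join B5 pred B4: B4 stop@B1
  DF(B0)=∅
  DF(B1)={B1}
  DF(B2)={B4}
  DF(B3)={B4}
  DF(B4)={B1,B5}
  DF(B5)={B1}

DF(B4) = ["B1", "B5"]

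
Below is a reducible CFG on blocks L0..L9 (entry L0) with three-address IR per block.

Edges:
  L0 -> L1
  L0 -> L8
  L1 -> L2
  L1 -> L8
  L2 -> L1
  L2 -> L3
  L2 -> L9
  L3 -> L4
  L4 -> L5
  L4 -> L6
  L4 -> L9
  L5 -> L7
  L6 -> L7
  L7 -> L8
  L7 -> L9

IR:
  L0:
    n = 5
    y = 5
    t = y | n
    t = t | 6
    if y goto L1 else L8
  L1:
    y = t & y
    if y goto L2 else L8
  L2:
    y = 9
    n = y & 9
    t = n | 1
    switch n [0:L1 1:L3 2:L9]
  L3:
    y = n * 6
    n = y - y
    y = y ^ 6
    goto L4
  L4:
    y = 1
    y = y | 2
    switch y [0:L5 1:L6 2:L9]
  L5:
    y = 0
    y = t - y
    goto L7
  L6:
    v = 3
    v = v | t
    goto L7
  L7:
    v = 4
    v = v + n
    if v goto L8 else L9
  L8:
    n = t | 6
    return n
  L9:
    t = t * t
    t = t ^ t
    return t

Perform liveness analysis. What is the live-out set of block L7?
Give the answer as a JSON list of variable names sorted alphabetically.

Per-block:
  L0: {n,t,y} / ∅
  L1: {y} / {t,y}
  L2: {n,t,y} / ∅
  L3: {n,y} / {n}
  L4: {y} / ∅
  L5: {y} / {t}
  L6: {v} / {t}
  L7: {v} / {n}
  L8: {n} / {t}
  L9: {t} / {t}

Backward fixpoint:
  L0 li=∅ lo={t,y}
  L1 li={t,y} lo={t}
  L2 li=∅ lo={n,t,y}
  L3 li={n,t} lo={n,t}
  L4 li={n,t} lo={n,t}
  L5 li={n,t} lo={n,t}
  L6 li={n,t} lo={n,t}
  L7 li={n,t} lo={t}
  L8 li={t} lo=∅
  L9 li={t} lo=∅

live-out(L7) = ["t"]

Answer: ["t"]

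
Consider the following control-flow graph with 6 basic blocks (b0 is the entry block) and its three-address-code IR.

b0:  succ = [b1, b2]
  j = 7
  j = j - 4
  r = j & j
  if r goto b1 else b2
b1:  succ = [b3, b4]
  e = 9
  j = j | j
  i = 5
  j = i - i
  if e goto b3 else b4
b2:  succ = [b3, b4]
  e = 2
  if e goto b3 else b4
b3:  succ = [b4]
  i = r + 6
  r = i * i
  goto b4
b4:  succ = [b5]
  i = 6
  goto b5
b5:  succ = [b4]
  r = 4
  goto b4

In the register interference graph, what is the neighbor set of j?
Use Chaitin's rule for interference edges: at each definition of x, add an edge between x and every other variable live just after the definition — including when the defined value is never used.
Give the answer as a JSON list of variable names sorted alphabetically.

Block summaries:
  b0: def={j,r} ue=∅
  b1: def={e,i,j} ue={j}
  b2: def={e} ue=∅
  b3: def={i,r} ue={r}
  b4: def={i} ue=∅
  b5: def={r} ue=∅

Liveness:
  b0: in=∅ out={j,r}
  b1: in={j,r} out={r}
  b2: in={r} out={r}
  b3: in={r} out=∅
  b4: in=∅ out=∅
  b5: in=∅ out=∅

Interfere edges:
  e — {i,j,r}
  i — {e,r}
  j — {e,r}
  r — {e,i,j}

N(j) = ["e", "r"]

Answer: ["e", "r"]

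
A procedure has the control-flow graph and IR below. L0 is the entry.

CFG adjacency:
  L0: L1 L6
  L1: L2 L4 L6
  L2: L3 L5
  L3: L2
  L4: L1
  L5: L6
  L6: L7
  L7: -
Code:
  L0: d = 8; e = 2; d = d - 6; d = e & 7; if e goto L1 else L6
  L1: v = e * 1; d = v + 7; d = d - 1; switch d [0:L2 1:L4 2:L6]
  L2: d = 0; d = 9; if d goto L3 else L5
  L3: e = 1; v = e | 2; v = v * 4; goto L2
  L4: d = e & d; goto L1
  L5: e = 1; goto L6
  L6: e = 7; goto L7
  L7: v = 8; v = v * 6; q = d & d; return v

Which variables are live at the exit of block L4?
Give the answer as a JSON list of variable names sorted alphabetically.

Per-block:
  L0: def={d,e} ue=∅
  L1: def={d,v} ue={e}
  L2: def={d} ue=∅
  L3: def={e,v} ue=∅
  L4: def={d} ue={d,e}
  L5: def={e} ue=∅
  L6: def={e} ue=∅
  L7: def={q,v} ue={d}

Backward fixpoint:
  L0 li=∅ lo={d,e}
  L1 li={e} lo={d,e}
  L2 li=∅ lo={d}
  L3 li=∅ lo=∅
  L4 li={d,e} lo={e}
  L5 li={d} lo={d}
  L6 li={d} lo={d}
  L7 li={d} lo=∅

live-out(L4) = ["e"]

Answer: ["e"]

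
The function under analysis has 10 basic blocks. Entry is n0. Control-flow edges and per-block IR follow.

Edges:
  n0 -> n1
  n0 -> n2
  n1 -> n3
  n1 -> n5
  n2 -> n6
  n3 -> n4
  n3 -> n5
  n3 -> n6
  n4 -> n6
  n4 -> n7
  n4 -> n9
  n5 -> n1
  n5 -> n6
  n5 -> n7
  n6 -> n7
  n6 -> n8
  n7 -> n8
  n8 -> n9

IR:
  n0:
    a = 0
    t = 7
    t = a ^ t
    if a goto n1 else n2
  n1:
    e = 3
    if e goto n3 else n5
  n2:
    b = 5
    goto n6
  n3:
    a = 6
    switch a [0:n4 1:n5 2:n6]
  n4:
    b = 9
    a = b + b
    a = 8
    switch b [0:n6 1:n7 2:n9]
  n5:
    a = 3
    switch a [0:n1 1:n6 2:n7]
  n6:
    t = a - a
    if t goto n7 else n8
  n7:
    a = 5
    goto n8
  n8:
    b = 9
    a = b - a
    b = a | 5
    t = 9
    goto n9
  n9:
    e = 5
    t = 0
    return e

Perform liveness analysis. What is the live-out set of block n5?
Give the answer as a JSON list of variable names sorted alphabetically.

Per-block:
  n0: def={a,t} ue=∅
  n1: def={e} ue=∅
  n2: def={b} ue=∅
  n3: def={a} ue=∅
  n4: def={a,b} ue=∅
  n5: def={a} ue=∅
  n6: def={t} ue={a}
  n7: def={a} ue=∅
  n8: def={a,b,t} ue={a}
  n9: def={e,t} ue=∅

Live sets:
  live n0: ∅→{a}
  live n1: ∅→∅
  live n2: {a}→{a}
  live n3: ∅→{a}
  live n4: ∅→{a}
  live n5: ∅→{a}
  live n6: {a}→{a}
  live n7: ∅→{a}
  live n8: {a}→∅
  live n9: ∅→∅

live-out(n5) = ["a"]

Answer: ["a"]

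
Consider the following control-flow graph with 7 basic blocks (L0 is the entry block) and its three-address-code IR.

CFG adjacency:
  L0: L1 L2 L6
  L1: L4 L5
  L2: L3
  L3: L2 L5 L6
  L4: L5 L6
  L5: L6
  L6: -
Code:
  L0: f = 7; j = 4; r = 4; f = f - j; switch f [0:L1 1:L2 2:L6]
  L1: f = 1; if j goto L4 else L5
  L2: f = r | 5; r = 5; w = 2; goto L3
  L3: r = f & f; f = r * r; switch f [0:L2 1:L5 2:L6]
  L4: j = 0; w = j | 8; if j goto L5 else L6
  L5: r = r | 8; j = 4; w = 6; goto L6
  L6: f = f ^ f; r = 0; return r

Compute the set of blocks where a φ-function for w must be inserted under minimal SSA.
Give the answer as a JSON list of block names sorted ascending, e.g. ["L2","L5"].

idom tree: L1←L0 L2←L0 L3←L2 L4←L1 L5←L0 L6←L0
Join-block Dom:
  L2: preds {L0,L3}: {L0} ∩ {L0,L2,L3} = {L0}; idom=L0
  L5: preds {L1,L3,L4}: {L0,L1} ∩ {L0,L2,L3} ∩ {L0,L1,L4} = {L0}; idom=L0
  L6: preds {L0,L3,L4,L5}: {L0} ∩ {L0,L2,L3} ∩ {L0,L1,L4} ∩ {L0,L5} = {L0}; idom=L0

DF walk-up:
  L2←L0: walk · to L0
  L2←L3: walk L3→L2 to L0
  L5←L1: walk L1 to L0
  L5←L3: walk L3→L2 to L0
  L5←L4: walk L4→L1 to L0
  L6←L0: walk · to L0
  L6←L3: walk L3→L2 to L0
  L6←L4: walk L4→L1 to L0
  L6←L5: walk L5 to L0
  L0: DF=∅
  L1: DF={L5,L6}
  L2: DF={L2,L5,L6}
  L3: DF={L2,L5,L6}
  L4: DF={L5,L6}
  L5: DF={L6}
  L6: DF=∅

φ for w: defs {L2,L4,L5}
  DF⁺ = {L2,L5,L6}

Answer: ["L2", "L5", "L6"]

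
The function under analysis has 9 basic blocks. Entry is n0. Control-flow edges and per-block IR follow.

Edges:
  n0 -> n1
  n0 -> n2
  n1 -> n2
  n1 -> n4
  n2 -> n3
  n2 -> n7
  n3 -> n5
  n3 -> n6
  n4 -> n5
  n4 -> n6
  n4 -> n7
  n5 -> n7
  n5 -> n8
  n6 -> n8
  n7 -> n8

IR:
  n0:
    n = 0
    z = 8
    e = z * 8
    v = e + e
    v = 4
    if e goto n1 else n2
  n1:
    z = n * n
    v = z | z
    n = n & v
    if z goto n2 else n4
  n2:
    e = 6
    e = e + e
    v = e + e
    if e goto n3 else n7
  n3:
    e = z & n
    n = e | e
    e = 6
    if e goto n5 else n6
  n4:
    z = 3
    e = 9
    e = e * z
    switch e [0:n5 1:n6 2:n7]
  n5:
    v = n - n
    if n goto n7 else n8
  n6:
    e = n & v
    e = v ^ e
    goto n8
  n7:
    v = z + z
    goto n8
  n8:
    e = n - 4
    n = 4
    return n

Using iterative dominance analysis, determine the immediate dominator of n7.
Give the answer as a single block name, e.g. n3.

Answer: n0

Derivation:
idom tree: n1←n0 n2←n0 n3←n2 n4←n1 n5←n0 n6←n0 n7←n0 n8←n0
Join-block Dom:
  n2: preds {n0,n1}: {n0} ∩ {n0,n1} = {n0}; idom=n0
  n5: preds {n3,n4}: {n0,n2,n3} ∩ {n0,n1,n4} = {n0}; idom=n0
  n6: preds {n3,n4}: {n0,n2,n3} ∩ {n0,n1,n4} = {n0}; idom=n0
  n7: preds {n2,n4,n5}: {n0,n2} ∩ {n0,n1,n4} ∩ {n0,n5} = {n0}; idom=n0
  n8: preds {n5,n6,n7}: {n0,n5} ∩ {n0,n6} ∩ {n0,n7} = {n0}; idom=n0

idom(n7) = n0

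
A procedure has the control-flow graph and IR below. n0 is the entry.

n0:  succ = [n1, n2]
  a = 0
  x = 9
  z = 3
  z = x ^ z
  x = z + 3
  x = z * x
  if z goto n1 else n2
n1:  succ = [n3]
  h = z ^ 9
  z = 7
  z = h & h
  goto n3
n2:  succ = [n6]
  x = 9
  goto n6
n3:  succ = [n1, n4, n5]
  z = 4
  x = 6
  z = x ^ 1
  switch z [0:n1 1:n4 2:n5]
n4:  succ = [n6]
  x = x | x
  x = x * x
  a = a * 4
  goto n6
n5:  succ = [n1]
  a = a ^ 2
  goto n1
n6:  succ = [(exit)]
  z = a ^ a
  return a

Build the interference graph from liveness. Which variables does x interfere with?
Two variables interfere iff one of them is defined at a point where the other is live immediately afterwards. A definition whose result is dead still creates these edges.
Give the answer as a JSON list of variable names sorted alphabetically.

Answer: ["a", "z"]

Derivation:
Per-block:
  n0: {a,x,z} / ∅
  n1: {h,z} / {z}
  n2: {x} / ∅
  n3: {x,z} / ∅
  n4: {a,x} / {a,x}
  n5: {a} / {a}
  n6: {z} / {a}

Liveness:
  n0: in=∅ out={a,z}
  n1: in={a,z} out={a}
  n2: in={a} out={a}
  n3: in={a} out={a,x,z}
  n4: in={a,x} out={a}
  n5: in={a,z} out={a,z}
  n6: in={a} out=∅

Conflict graph:
  a↔{h,x,z}
  h↔{a,z}
  x↔{a,z}
  z↔{a,h,x}

N(x) = ["a", "z"]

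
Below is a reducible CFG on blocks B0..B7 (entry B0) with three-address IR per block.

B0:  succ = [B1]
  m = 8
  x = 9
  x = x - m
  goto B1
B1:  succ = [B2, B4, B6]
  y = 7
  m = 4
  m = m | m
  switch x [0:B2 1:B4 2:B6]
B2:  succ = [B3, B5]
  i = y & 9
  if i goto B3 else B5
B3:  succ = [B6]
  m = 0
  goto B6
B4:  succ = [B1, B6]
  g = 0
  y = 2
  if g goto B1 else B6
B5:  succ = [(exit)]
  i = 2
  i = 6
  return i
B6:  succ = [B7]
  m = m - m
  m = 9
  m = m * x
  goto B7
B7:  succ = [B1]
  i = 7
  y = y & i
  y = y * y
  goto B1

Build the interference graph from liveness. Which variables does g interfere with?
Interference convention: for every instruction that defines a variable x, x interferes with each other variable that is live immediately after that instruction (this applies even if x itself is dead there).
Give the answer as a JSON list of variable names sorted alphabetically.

def/use:
  B0: {m,x} / ∅
  B1: {m,y} / {x}
  B2: {i} / {y}
  B3: {m} / ∅
  B4: {g,y} / ∅
  B5: {i} / ∅
  B6: {m} / {m,x}
  B7: {i,y} / {y}

Liveness:
  B0: in=∅ out={x}
  B1: in={x} out={m,x,y}
  B2: in={x,y} out={x,y}
  B3: in={x,y} out={m,x,y}
  B4: in={m,x} out={m,x,y}
  B5: in=∅ out=∅
  B6: in={m,x,y} out={x,y}
  B7: in={x,y} out={x}

Interference:
  g↔{m,x,y}
  i↔{x,y}
  m↔{g,x,y}
  x↔{g,i,m,y}
  y↔{g,i,m,x}

N(g) = ["m", "x", "y"]

Answer: ["m", "x", "y"]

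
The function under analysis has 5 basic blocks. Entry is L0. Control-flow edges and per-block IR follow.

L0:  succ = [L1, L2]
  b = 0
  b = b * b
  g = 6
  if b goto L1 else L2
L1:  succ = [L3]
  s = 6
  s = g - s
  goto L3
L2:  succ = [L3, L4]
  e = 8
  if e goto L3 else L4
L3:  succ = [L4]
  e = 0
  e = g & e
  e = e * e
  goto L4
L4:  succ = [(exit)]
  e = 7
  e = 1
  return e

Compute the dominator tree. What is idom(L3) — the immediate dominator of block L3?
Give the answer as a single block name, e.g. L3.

Answer: L0

Analysis:
idom tree: L1←L0 L2←L0 L3←L0 L4←L0
Dom at joins:
  L3: preds {L1,L2}: {L0,L1} ∩ {L0,L2} = {L0}; idom=L0
  L4: preds {L2,L3}: {L0,L2} ∩ {L0,L3} = {L0}; idom=L0

idom(L3) = L0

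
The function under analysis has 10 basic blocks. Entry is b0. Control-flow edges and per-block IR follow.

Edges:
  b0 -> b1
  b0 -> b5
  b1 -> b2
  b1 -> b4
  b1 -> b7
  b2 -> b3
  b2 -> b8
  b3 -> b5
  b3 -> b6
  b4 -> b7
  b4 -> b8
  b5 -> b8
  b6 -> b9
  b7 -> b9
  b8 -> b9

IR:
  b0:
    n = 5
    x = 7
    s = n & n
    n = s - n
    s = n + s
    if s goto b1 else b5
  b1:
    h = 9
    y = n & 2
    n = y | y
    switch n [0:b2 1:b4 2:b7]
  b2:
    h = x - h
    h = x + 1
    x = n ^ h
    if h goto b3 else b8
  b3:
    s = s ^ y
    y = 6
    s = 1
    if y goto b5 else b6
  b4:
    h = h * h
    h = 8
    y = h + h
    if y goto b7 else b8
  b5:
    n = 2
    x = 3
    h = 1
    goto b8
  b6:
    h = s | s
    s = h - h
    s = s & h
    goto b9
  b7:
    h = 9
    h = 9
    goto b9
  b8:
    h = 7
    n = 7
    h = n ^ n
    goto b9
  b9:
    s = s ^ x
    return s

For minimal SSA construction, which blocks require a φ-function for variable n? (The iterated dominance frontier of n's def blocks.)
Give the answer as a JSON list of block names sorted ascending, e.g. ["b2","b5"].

Answer: ["b5", "b8", "b9"]

Working:
idom tree: b1←b0 b2←b1 b3←b2 b4←b1 b5←b0 b6←b3 b7←b1 b8←b0 b9←b0
Dom∩ at merges:
  b5: preds {b0,b3}: {b0} ∩ {b0,b1,b2,b3} = {b0}; idom=b0
  b7: preds {b1,b4}: {b0,b1} ∩ {b0,b1,b4} = {b0,b1}; idom=b1
  b8: preds {b2,b4,b5}: {b0,b1,b2} ∩ {b0,b1,b4} ∩ {b0,b5} = {b0}; idom=b0
  b9: preds {b6,b7,b8}: {b0,b1,b2,b3,b6} ∩ {b0,b1,b7} ∩ {b0,b8} = {b0}; idom=b0

DF derivation:
  join b5 pred b0: · stop@b0
  join b5 pred b3: b3→b2→b1 stop@b0
  join b7 pred b1: · stop@b1
  join b7 pred b4: b4 stop@b1
  join b8 pred b2: b2→b1 stop@b0
  join b8 pred b4: b4→b1 stop@b0
  join b8 pred b5: b5 stop@b0
  join b9 pred b6: b6→b3→b2→b1 stop@b0
  join b9 pred b7: b7→b1 stop@b0
  join b9 pred b8: b8 stop@b0
  DF(b0)=∅
  DF(b1)={b5,b8,b9}
  DF(b2)={b5,b8,b9}
  DF(b3)={b5,b9}
  DF(b4)={b7,b8}
  DF(b5)={b8}
  DF(b6)={b9}
  DF(b7)={b9}
  DF(b8)={b9}
  DF(b9)=∅

φ for n: defs {b0,b1,b5,b8}
  DF⁺ = {b5,b8,b9}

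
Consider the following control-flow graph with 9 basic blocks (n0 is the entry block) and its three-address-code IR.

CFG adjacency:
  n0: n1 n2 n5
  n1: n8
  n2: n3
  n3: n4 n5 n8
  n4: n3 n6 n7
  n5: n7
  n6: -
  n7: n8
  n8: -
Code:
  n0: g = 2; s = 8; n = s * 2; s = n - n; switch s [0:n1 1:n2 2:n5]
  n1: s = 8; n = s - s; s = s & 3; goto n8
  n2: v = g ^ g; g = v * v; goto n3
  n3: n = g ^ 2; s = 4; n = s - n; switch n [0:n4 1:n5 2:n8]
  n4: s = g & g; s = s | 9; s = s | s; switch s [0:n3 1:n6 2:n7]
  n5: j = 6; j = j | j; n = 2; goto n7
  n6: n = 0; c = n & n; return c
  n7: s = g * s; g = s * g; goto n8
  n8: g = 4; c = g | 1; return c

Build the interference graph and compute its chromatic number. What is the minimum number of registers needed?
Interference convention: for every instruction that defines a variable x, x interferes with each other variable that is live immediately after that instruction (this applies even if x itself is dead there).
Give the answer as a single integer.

Block summaries:
  n0 def {g,n,s} use ∅
  n1 def {n,s} use ∅
  n2 def {g,v} use {g}
  n3 def {n,s} use {g}
  n4 def {s} use {g}
  n5 def {j,n} use ∅
  n6 def {c,n} use ∅
  n7 def {g,s} use {g,s}
  n8 def {c,g} use ∅

Liveness:
  n0: in=∅ out={g,s}
  n1: in=∅ out=∅
  n2: in={g} out={g}
  n3: in={g} out={g,s}
  n4: in={g} out={g,s}
  n5: in={g,s} out={g,s}
  n6: in=∅ out=∅
  n7: in={g,s} out=∅
  n8: in=∅ out=∅

Conflict graph:
  c: ∅
  g: {j,n,s}
  j: {g,s}
  n: {g,s}
  s: {g,j,n}
  v: ∅

Registers:
  {g,j,s} pairwise interfere (3-clique) ⇒ χ ≥ 3
  assign c→r0 g→r0 j→r2 n→r2 s→r1 v→r0 — no edge inside a register ⇒ χ ≤ 3
  χ = 3

Answer: 3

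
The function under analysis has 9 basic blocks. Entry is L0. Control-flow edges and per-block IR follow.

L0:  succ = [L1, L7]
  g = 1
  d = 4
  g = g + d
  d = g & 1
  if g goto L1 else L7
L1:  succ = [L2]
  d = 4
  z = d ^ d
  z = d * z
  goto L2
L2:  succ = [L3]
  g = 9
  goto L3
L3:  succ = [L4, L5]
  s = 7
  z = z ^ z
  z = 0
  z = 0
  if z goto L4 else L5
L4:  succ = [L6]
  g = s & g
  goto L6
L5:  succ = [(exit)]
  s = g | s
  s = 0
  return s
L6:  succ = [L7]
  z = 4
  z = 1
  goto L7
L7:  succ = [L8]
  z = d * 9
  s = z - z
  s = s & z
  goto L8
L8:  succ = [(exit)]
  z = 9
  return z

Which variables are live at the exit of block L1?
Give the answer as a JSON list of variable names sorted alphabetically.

Answer: ["d", "z"]

Working:
def/use:
  L0 def {d,g} use ∅
  L1 def {d,z} use ∅
  L2 def {g} use ∅
  L3 def {s,z} use {z}
  L4 def {g} use {g,s}
  L5 def {s} use {g,s}
  L6 def {z} use ∅
  L7 def {s,z} use {d}
  L8 def {z} use ∅

Liveness:
  L0 li=∅ lo={d}
  L1 li=∅ lo={d,z}
  L2 li={d,z} lo={d,g,z}
  L3 li={d,g,z} lo={d,g,s}
  L4 li={d,g,s} lo={d}
  L5 li={g,s} lo=∅
  L6 li={d} lo={d}
  L7 li={d} lo=∅
  L8 li=∅ lo=∅

live-out(L1) = ["d", "z"]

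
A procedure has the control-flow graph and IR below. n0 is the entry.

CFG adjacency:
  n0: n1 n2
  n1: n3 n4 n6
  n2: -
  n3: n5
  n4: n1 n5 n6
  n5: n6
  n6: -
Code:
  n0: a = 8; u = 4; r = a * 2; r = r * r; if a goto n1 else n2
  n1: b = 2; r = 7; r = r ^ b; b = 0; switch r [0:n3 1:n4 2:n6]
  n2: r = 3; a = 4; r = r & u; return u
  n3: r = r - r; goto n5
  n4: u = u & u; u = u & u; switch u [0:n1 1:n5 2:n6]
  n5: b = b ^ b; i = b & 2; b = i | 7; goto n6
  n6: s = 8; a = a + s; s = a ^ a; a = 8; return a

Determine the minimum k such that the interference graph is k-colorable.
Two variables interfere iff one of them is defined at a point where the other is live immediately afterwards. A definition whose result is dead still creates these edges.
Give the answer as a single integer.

Answer: 4

Derivation:
Per-block:
  n0: {a,r,u} / ∅
  n1: {b,r} / ∅
  n2: {a,r} / {u}
  n3: {r} / {r}
  n4: {u} / {u}
  n5: {b,i} / {b}
  n6: {a,s} / {a}

Live sets:
  n0 li=∅ lo={a,u}
  n1 li={a,u} lo={a,b,r,u}
  n2 li={u} lo=∅
  n3 li={a,b,r} lo={a,b}
  n4 li={a,b,u} lo={a,b,u}
  n5 li={a,b} lo={a}
  n6 li={a} lo=∅

Interfere edges:
  a — {b,i,r,s,u}
  b — {a,r,u}
  i — {a}
  r — {a,b,u}
  s — {a}
  u — {a,b,r}

Colouring:
  clique {a,b,r,u} ⇒ need ≥ 4
  4-colouring: r0={a}  r1={b,i,s}  r2={r}  r3={u}
  χ = 4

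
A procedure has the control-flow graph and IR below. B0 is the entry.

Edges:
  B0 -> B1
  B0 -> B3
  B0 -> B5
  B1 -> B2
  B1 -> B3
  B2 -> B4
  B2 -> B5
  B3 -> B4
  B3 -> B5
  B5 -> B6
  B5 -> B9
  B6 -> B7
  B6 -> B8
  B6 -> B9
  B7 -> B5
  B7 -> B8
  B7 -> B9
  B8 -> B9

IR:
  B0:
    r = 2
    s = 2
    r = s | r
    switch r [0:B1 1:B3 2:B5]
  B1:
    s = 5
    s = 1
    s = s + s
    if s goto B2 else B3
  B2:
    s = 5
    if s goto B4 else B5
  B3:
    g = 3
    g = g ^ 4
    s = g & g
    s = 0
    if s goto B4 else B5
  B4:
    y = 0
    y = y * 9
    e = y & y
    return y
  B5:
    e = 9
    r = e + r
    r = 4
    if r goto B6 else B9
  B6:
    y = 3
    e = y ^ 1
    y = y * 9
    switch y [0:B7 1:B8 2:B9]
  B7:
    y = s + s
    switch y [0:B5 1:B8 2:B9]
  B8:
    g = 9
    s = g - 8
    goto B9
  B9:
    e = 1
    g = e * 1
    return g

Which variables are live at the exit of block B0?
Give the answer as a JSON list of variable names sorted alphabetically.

Per-block:
  B0: {r,s} / ∅
  B1: {s} / ∅
  B2: {s} / ∅
  B3: {g,s} / ∅
  B4: {e,y} / ∅
  B5: {e,r} / {r}
  B6: {e,y} / ∅
  B7: {y} / {s}
  B8: {g,s} / ∅
  B9: {e,g} / ∅

Liveness:
  B0 li=∅ lo={r,s}
  B1 li={r} lo={r}
  B2 li={r} lo={r,s}
  B3 li={r} lo={r,s}
  B4 li=∅ lo=∅
  B5 li={r,s} lo={r,s}
  B6 li={r,s} lo={r,s}
  B7 li={r,s} lo={r,s}
  B8 li=∅ lo=∅
  B9 li=∅ lo=∅

live-out(B0) = ["r", "s"]

Answer: ["r", "s"]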